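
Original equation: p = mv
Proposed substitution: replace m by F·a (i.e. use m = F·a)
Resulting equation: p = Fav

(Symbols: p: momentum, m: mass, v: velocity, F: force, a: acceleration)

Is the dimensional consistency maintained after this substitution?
No

[m] = [M] and [F·a] = [L^2 M T^-4]. These differ, so the substitution replaces a quantity by one of different dimensions and the result p = Fav has LHS [L M T^-1] vs RHS [L^3 M T^-5] — inconsistent.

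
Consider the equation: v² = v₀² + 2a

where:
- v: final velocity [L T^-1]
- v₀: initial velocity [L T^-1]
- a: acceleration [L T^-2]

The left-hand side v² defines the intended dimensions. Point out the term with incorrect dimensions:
The term 2a

Checking each RHS term against the LHS:
- v₀²: [L^2 T^-2] — matches v² [L^2 T^-2] ✓
- 2a: [L T^-2] — does NOT match v² [L^2 T^-2] ✗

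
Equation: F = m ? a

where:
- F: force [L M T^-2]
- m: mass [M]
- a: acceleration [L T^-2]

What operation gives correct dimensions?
multiplication (×): F = m × a

F [L M T^-2]; m [M]; a [L T^-2].
m × a → [L M T^-2] ✓
m ÷ a → [L^-1 M T^2] ✗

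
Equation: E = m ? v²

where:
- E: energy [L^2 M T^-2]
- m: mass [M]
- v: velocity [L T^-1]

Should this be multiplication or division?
multiplication (×): E = m × v²

E [L^2 M T^-2]; m [M]; v² [L^2 T^-2].
m × v² → [L^2 M T^-2] ✓
m ÷ v² → [L^-2 M T^2] ✗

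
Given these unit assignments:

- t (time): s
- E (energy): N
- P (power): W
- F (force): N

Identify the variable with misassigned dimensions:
E

The variable E (energy) should have units J, not N.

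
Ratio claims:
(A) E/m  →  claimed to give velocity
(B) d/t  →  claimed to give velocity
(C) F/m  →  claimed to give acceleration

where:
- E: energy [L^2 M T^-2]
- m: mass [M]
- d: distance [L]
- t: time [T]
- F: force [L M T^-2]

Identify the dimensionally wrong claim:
(A) E/m does not give velocity

(A) E/m: [L^2 T^-2] ≠ velocity [L T^-1] ✗
(B) d/t: [L T^-1] = velocity [L T^-1] ✓
(C) F/m: [L T^-2] = acceleration [L T^-2] ✓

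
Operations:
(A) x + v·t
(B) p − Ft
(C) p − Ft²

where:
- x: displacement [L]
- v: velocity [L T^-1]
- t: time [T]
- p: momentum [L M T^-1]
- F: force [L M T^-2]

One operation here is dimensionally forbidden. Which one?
(C) p − Ft²

(A) x + v·t: x [L] and v·t [L] — same dimensions ✓
(B) p − Ft: p [L M T^-1] and Ft [L M T^-1] — same dimensions ✓
(C) p − Ft²: p [L M T^-1] and Ft² [L M] — different dimensions cannot be added/subtracted ✗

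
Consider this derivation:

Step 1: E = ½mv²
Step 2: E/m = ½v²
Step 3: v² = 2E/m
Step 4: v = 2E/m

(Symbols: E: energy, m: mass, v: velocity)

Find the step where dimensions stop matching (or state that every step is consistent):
Step 4

Step 1: E = ½mv² → LHS [L^2 M T^-2], RHS [L^2 M T^-2] ✓
Step 2: E/m = ½v² → LHS [L^2 T^-2], RHS [L^2 T^-2] ✓
Step 3: v² = 2E/m → LHS [L^2 T^-2], RHS [L^2 T^-2] ✓
Step 4: v = 2E/m → LHS [L T^-1], RHS [L^2 T^-2] ✗

The first dimensional inconsistency appears in step 4: v = 2E/m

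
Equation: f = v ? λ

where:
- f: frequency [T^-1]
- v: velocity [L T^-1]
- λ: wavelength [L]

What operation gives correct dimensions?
division (÷): f = v ÷ λ

f [T^-1]; v [L T^-1]; λ [L].
v × λ → [L^2 T^-1] ✗
v ÷ λ → [T^-1] ✓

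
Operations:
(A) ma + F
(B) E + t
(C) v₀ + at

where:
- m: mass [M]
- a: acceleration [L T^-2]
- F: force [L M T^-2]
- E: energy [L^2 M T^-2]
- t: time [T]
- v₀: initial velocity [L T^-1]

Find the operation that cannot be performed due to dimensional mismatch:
(B) E + t

(A) ma + F: ma [L M T^-2] and F [L M T^-2] — same dimensions ✓
(B) E + t: E [L^2 M T^-2] and t [T] — different dimensions cannot be added/subtracted ✗
(C) v₀ + at: v₀ [L T^-1] and at [L T^-1] — same dimensions ✓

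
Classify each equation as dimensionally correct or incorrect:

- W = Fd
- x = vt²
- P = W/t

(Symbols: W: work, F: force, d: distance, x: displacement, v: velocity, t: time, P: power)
Dimensionally correct: W = Fd, P = W/t
Dimensionally incorrect: x = vt²
Ordered (correct first, then incorrect): W = Fd, P = W/t, x = vt²

- W = Fd: LHS [L^2 M T^-2], RHS [L^2 M T^-2] → correct ✓
- x = vt²: LHS [L], RHS [L T] → incorrect ✗
- P = W/t: LHS [L^2 M T^-3], RHS [L^2 M T^-3] → correct ✓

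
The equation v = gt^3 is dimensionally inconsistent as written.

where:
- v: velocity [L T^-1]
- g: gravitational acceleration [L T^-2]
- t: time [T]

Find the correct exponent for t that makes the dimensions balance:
The exponent of t should be 1: v = gt

The LHS v has dimensions [L T^-1]; t has dimensions [T].
As written, the RHS gt^3 (exponent 3 on t) has dimensions [L T], which does not match.
With exponent 1, the RHS gt has dimensions [L T^-1], matching the LHS.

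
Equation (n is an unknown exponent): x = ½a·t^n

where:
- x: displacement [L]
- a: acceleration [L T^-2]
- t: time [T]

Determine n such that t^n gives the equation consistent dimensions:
n = 2

x has dimensions [L]; t has dimensions [T].
The rest of the RHS has dimensions [L T^-2], so t^n must supply [T^2].
With n = 2: ½a·t^2 has dimensions [L], matching the LHS ✓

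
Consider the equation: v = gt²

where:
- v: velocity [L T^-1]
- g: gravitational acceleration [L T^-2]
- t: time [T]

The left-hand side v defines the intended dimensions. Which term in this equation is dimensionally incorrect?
The right-hand side term gt²

v has dimensions [L T^-1], but gt² has dimensions [L], so the term gt² is dimensionally wrong for v.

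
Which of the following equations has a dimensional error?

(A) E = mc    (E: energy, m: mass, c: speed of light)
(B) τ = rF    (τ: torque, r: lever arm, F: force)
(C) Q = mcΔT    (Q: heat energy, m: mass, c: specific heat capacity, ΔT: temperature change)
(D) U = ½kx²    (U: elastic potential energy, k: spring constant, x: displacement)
(A) E = mc

The equation (A) E = mc is dimensionally incorrect.

LHS (E): [L^2 M T^-2]
RHS (mc): [L M T^-1] ✗

The dimensions do not match. The other three equations balance.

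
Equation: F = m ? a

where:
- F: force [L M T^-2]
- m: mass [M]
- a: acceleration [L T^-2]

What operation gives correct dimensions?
multiplication (×): F = m × a

F [L M T^-2]; m [M]; a [L T^-2].
m × a → [L M T^-2] ✓
m ÷ a → [L^-1 M T^2] ✗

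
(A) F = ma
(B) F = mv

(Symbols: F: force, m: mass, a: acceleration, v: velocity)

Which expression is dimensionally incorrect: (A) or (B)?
(B)

(A) F = ma: LHS [L M T^-2], RHS [L M T^-2] ✓
(B) F = mv: LHS [L M T^-2], RHS [L M T^-1] ✗

Expression (B) F = mv is dimensionally incorrect.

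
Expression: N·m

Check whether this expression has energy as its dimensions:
Yes

The expression N·m has dimensions [L^2 M T^-2], which is exactly energy [L^2 M T^-2].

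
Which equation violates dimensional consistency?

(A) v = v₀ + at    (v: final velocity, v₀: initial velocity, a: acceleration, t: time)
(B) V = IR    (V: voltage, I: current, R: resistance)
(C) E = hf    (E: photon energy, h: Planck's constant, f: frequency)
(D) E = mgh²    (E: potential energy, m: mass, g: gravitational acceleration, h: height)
(D) E = mgh²

The equation (D) E = mgh² is dimensionally incorrect.

LHS (E): [L^2 M T^-2]
RHS (mgh²): [L^3 M T^-2] ✗

The dimensions do not match. The other three equations balance.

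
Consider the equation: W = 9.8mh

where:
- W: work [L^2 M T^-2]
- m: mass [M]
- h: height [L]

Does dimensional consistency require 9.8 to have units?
Yes

W has dimensions [L^2 M T^-2], while mh alone has dimensions [L M]. For the equation to balance, the factor 9.8 must carry dimensions [L T^-2] — it is a dimensional constant (a numerical value of a physical quantity with its units suppressed), not a pure number.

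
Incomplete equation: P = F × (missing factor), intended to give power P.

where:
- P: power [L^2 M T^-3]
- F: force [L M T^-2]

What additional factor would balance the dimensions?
v (velocity), dimensions [L T^-1]

P has dimensions [L^2 M T^-3] and F has dimensions [L M T^-2].
The missing factor must have dimensions [L^2 M T^-3] / [L M T^-2] = [L T^-1], i.e. velocity (v).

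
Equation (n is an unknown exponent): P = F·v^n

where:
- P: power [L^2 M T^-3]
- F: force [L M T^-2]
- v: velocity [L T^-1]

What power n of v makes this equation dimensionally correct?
n = 1

P has dimensions [L^2 M T^-3]; v has dimensions [L T^-1].
The rest of the RHS has dimensions [L M T^-2], so v^n must supply [L T^-1].
With n = 1: F·v^1 has dimensions [L^2 M T^-3], matching the LHS ✓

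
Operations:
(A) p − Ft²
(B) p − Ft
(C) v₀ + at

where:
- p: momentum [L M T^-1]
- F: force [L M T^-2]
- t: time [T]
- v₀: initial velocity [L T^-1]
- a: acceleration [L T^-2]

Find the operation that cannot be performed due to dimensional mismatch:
(A) p − Ft²

(A) p − Ft²: p [L M T^-1] and Ft² [L M] — different dimensions cannot be added/subtracted ✗
(B) p − Ft: p [L M T^-1] and Ft [L M T^-1] — same dimensions ✓
(C) v₀ + at: v₀ [L T^-1] and at [L T^-1] — same dimensions ✓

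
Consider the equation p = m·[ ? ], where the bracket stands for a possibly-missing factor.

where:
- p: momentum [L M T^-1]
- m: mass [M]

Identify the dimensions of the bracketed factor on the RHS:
[L T^-1] — velocity (e.g. v)

p has dimensions [L M T^-1]; m has dimensions [M].
The bracketed factor must supply [L M T^-1] / [M] = [L T^-1].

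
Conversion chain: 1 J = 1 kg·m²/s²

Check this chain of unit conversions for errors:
The chain is correct (no errors).

Correct: Joule is defined as kg·m²/s²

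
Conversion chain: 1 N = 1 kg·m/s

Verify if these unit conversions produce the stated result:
The chain is incorrect (it contains an error).

Incorrect: Newton is kg·m/s², not kg·m/s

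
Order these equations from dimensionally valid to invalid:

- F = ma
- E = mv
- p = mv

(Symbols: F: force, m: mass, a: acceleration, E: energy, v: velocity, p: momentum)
Dimensionally correct: F = ma, p = mv
Dimensionally incorrect: E = mv
Ordered (correct first, then incorrect): F = ma, p = mv, E = mv

- F = ma: LHS [L M T^-2], RHS [L M T^-2] → correct ✓
- E = mv: LHS [L^2 M T^-2], RHS [L M T^-1] → incorrect ✗
- p = mv: LHS [L M T^-1], RHS [L M T^-1] → correct ✓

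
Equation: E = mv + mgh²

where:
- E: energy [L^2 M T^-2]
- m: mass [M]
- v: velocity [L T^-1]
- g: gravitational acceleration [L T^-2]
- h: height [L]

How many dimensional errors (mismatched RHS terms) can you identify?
2

LHS E: [L^2 M T^-2]
- mv: [L M T^-1] ✗
- mgh²: [L^3 M T^-2] ✗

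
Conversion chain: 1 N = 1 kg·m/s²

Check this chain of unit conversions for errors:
The chain is correct (no errors).

Correct: Newton is defined as kg·m/s²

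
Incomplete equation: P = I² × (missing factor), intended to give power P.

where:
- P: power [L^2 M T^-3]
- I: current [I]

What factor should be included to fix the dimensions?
R (resistance), dimensions [I^-2 L^2 M T^-3]

P has dimensions [L^2 M T^-3] and I² has dimensions [I^2].
The missing factor must have dimensions [L^2 M T^-3] / [I^2] = [I^-2 L^2 M T^-3], i.e. resistance (R).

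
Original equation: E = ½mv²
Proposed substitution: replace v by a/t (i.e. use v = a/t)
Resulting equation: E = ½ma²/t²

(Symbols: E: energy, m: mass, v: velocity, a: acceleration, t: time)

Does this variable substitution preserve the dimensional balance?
No

[v] = [L T^-1] and [a/t] = [L T^-3]. These differ, so the substitution replaces a quantity by one of different dimensions and the result E = ½ma²/t² has LHS [L^2 M T^-2] vs RHS [L^2 M T^-6] — inconsistent.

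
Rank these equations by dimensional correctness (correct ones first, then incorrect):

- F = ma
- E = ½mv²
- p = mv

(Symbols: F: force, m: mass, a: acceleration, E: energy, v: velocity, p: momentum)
Dimensionally correct: F = ma, E = ½mv², p = mv
Dimensionally incorrect: none
Ordered (correct first, then incorrect): F = ma, E = ½mv², p = mv

- F = ma: LHS [L M T^-2], RHS [L M T^-2] → correct ✓
- E = ½mv²: LHS [L^2 M T^-2], RHS [L^2 M T^-2] → correct ✓
- p = mv: LHS [L M T^-1], RHS [L M T^-1] → correct ✓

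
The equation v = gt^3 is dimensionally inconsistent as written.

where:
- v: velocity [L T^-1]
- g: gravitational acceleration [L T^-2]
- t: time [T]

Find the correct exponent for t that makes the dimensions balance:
The exponent of t should be 1: v = gt

The LHS v has dimensions [L T^-1]; t has dimensions [T].
As written, the RHS gt^3 (exponent 3 on t) has dimensions [L T], which does not match.
With exponent 1, the RHS gt has dimensions [L T^-1], matching the LHS.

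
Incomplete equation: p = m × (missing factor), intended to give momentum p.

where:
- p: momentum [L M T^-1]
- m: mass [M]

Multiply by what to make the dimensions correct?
v (velocity), dimensions [L T^-1]

p has dimensions [L M T^-1] and m has dimensions [M].
The missing factor must have dimensions [L M T^-1] / [M] = [L T^-1], i.e. velocity (v).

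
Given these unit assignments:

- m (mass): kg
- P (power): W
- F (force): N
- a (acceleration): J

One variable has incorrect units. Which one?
a

The variable a (acceleration) should have units m/s², not J.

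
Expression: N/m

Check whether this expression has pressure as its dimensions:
No

The expression N/m has dimensions [M T^-2], but pressure has dimensions [L^-1 M T^-2].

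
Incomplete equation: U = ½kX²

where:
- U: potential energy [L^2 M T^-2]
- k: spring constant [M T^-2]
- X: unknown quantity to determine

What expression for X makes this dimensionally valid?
X = x (displacement), dimensions [L]

U has dimensions [L^2 M T^-2]; the rest of the RHS (½k) has dimensions [M T^-2].
So X² must have dimensions [L^2], i.e. X has dimensions [L] — X = x (displacement).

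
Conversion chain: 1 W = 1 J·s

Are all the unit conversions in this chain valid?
The chain is incorrect (it contains an error).

Incorrect: Watt is J/s, not J·s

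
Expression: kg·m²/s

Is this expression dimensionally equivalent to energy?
No

The expression kg·m²/s has dimensions [L^2 M T^-1], but energy has dimensions [L^2 M T^-2].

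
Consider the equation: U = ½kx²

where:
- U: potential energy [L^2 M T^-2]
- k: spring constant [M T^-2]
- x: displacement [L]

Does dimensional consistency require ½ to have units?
No

U has dimensions [L^2 M T^-2] and kx² already has dimensions [L^2 M T^-2], so the equation balances without ½ contributing any dimensions. ½ is a pure (dimensionless) number; changing or removing it would not affect dimensional consistency.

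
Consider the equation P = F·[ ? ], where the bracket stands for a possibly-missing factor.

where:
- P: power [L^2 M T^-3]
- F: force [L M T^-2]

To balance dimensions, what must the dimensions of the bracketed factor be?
[L T^-1] — velocity (e.g. v)

P has dimensions [L^2 M T^-3]; F has dimensions [L M T^-2].
The bracketed factor must supply [L^2 M T^-3] / [L M T^-2] = [L T^-1].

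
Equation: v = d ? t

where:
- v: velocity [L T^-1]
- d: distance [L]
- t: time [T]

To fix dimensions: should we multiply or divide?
division (÷): v = d ÷ t

v [L T^-1]; d [L]; t [T].
d × t → [L T] ✗
d ÷ t → [L T^-1] ✓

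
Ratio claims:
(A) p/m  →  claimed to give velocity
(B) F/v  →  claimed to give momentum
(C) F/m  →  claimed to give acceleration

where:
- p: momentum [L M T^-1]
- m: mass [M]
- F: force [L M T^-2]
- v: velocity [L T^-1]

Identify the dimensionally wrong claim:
(B) F/v does not give momentum

(A) p/m: [L T^-1] = velocity [L T^-1] ✓
(B) F/v: [M T^-1] ≠ momentum [L M T^-1] ✗
(C) F/m: [L T^-2] = acceleration [L T^-2] ✓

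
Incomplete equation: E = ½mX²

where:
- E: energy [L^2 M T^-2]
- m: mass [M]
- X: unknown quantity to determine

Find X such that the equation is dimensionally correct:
X = v (velocity), dimensions [L T^-1]

E has dimensions [L^2 M T^-2]; the rest of the RHS (½m) has dimensions [M].
So X² must have dimensions [L^2 T^-2], i.e. X has dimensions [L T^-1] — X = v (velocity).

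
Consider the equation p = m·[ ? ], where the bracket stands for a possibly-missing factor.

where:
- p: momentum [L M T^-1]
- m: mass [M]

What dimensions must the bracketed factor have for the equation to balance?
[L T^-1] — velocity (e.g. v)

p has dimensions [L M T^-1]; m has dimensions [M].
The bracketed factor must supply [L M T^-1] / [M] = [L T^-1].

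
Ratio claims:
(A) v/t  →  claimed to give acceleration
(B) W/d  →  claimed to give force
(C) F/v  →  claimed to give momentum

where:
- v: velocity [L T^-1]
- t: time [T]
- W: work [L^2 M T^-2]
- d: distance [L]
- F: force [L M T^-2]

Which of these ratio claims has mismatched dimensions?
(C) F/v does not give momentum

(A) v/t: [L T^-2] = acceleration [L T^-2] ✓
(B) W/d: [L M T^-2] = force [L M T^-2] ✓
(C) F/v: [M T^-1] ≠ momentum [L M T^-1] ✗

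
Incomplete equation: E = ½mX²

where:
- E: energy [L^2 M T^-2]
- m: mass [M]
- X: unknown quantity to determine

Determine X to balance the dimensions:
X = v (velocity), dimensions [L T^-1]

E has dimensions [L^2 M T^-2]; the rest of the RHS (½m) has dimensions [M].
So X² must have dimensions [L^2 T^-2], i.e. X has dimensions [L T^-1] — X = v (velocity).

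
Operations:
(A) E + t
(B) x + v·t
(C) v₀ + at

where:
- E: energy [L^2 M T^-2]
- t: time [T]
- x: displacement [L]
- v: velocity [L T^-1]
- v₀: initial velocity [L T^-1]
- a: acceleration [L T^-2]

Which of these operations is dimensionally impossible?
(A) E + t

(A) E + t: E [L^2 M T^-2] and t [T] — different dimensions cannot be added/subtracted ✗
(B) x + v·t: x [L] and v·t [L] — same dimensions ✓
(C) v₀ + at: v₀ [L T^-1] and at [L T^-1] — same dimensions ✓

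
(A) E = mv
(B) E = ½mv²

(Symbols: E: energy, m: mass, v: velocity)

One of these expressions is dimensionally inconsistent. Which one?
(A)

(A) E = mv: LHS [L^2 M T^-2], RHS [L M T^-1] ✗
(B) E = ½mv²: LHS [L^2 M T^-2], RHS [L^2 M T^-2] ✓

Expression (A) E = mv is dimensionally incorrect.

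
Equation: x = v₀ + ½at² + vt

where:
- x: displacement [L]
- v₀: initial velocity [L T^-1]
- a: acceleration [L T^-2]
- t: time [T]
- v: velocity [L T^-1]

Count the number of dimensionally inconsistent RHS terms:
1

LHS x: [L]
- v₀: [L T^-1] ✗
- ½at²: [L] ✓
- vt: [L] ✓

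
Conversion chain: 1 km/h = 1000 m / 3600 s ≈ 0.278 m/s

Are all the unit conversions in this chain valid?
The chain is correct (no errors).

Correct: 1 km = 1000 m, 1 h = 3600 s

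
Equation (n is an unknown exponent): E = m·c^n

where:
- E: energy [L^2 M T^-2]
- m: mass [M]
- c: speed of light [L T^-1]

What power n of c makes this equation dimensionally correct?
n = 2

E has dimensions [L^2 M T^-2]; c has dimensions [L T^-1].
The rest of the RHS has dimensions [M], so c^n must supply [L^2 T^-2].
With n = 2: m·c^2 has dimensions [L^2 M T^-2], matching the LHS ✓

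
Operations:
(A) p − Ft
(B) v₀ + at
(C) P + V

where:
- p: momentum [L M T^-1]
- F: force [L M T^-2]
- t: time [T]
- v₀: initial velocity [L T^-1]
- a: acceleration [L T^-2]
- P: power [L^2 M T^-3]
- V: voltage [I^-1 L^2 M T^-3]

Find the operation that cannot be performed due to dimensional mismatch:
(C) P + V

(A) p − Ft: p [L M T^-1] and Ft [L M T^-1] — same dimensions ✓
(B) v₀ + at: v₀ [L T^-1] and at [L T^-1] — same dimensions ✓
(C) P + V: P [L^2 M T^-3] and V [I^-1 L^2 M T^-3] — different dimensions cannot be added/subtracted ✗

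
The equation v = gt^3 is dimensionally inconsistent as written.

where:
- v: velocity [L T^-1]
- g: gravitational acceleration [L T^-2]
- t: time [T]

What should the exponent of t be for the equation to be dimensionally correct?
The exponent of t should be 1: v = gt

The LHS v has dimensions [L T^-1]; t has dimensions [T].
As written, the RHS gt^3 (exponent 3 on t) has dimensions [L T], which does not match.
With exponent 1, the RHS gt has dimensions [L T^-1], matching the LHS.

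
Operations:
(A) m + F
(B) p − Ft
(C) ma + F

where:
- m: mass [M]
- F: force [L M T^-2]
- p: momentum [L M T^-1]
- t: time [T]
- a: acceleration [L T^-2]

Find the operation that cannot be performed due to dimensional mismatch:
(A) m + F

(A) m + F: m [M] and F [L M T^-2] — different dimensions cannot be added/subtracted ✗
(B) p − Ft: p [L M T^-1] and Ft [L M T^-1] — same dimensions ✓
(C) ma + F: ma [L M T^-2] and F [L M T^-2] — same dimensions ✓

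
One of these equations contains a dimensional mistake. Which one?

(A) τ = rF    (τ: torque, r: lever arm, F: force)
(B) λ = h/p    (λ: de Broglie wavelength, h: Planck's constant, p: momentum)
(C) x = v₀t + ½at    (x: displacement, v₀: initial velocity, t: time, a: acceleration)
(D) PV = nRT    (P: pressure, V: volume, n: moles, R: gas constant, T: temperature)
(C) x = v₀t + ½at

The equation (C) x = v₀t + ½at is dimensionally incorrect.

LHS (x): [L]
RHS terms:
  - v₀t: [L] ✓
  - ½at: [L T^-1] ✗ (does not match LHS)

The dimensions do not match. The other three equations balance.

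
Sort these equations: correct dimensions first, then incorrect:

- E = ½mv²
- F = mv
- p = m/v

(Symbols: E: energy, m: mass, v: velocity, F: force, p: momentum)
Dimensionally correct: E = ½mv²
Dimensionally incorrect: F = mv, p = m/v
Ordered (correct first, then incorrect): E = ½mv², F = mv, p = m/v

- E = ½mv²: LHS [L^2 M T^-2], RHS [L^2 M T^-2] → correct ✓
- F = mv: LHS [L M T^-2], RHS [L M T^-1] → incorrect ✗
- p = m/v: LHS [L M T^-1], RHS [L^-1 M T] → incorrect ✗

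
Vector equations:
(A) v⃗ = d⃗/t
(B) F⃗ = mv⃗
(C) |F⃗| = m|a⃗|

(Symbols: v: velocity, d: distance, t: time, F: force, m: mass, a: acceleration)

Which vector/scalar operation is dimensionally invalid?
(B) F⃗ = mv⃗

(A) v⃗ = d⃗/t: LHS [L T^-1], RHS [L T^-1] ✓ — displacement (vector) divided by time (scalar)
(B) F⃗ = mv⃗: LHS [L M T^-2], RHS [L M T^-1] ✗ — mass times velocity is momentum, not force; should be ma⃗
(C) |F⃗| = m|a⃗|: LHS [L M T^-2], RHS [L M T^-2] ✓ — magnitudes of vectors are scalars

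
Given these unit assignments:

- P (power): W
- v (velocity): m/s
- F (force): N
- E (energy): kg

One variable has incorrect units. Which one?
E

The variable E (energy) should have units J, not kg.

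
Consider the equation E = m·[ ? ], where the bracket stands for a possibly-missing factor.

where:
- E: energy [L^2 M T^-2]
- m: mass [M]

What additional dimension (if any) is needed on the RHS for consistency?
[L^2 T^-2] — velocity squared (e.g. v²)

E has dimensions [L^2 M T^-2]; m has dimensions [M].
The bracketed factor must supply [L^2 M T^-2] / [M] = [L^2 T^-2].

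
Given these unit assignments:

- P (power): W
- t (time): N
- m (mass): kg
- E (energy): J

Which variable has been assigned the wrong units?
t

The variable t (time) should have units s, not N.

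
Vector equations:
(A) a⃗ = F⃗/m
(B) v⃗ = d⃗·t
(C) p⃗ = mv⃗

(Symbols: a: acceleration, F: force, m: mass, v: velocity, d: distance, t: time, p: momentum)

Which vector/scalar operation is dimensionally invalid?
(B) v⃗ = d⃗·t

(A) a⃗ = F⃗/m: LHS [L T^-2], RHS [L T^-2] ✓ — force (vector) divided by mass (scalar)
(B) v⃗ = d⃗·t: LHS [L T^-1], RHS [L T] ✗ — velocity is displacement per time; should be d⃗/t
(C) p⃗ = mv⃗: LHS [L M T^-1], RHS [L M T^-1] ✓ — mass (scalar) times velocity (vector)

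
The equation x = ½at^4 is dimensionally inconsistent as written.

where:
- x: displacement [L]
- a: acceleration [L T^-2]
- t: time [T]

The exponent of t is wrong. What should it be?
The exponent of t should be 2: x = ½at^2

The LHS x has dimensions [L]; t has dimensions [T].
As written, the RHS ½at^4 (exponent 4 on t) has dimensions [L T^2], which does not match.
With exponent 2, the RHS ½at^2 has dimensions [L], matching the LHS.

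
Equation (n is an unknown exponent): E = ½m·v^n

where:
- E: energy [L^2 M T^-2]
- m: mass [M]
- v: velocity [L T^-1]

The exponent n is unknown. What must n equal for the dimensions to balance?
n = 2

E has dimensions [L^2 M T^-2]; v has dimensions [L T^-1].
The rest of the RHS has dimensions [M], so v^n must supply [L^2 T^-2].
With n = 2: ½m·v^2 has dimensions [L^2 M T^-2], matching the LHS ✓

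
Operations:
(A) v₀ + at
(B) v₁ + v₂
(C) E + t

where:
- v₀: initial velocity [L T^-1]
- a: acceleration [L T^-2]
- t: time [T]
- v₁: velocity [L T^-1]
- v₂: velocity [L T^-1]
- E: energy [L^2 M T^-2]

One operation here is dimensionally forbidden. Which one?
(C) E + t

(A) v₀ + at: v₀ [L T^-1] and at [L T^-1] — same dimensions ✓
(B) v₁ + v₂: v₁ [L T^-1] and v₂ [L T^-1] — same dimensions ✓
(C) E + t: E [L^2 M T^-2] and t [T] — different dimensions cannot be added/subtracted ✗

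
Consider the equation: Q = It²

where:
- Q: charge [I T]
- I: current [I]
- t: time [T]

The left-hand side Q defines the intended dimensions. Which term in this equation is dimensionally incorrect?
The right-hand side term It²

Q has dimensions [I T], but It² has dimensions [I T^2], so the term It² is dimensionally wrong for Q.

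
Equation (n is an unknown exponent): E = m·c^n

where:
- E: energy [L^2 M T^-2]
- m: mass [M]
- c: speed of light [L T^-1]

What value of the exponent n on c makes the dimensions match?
n = 2

E has dimensions [L^2 M T^-2]; c has dimensions [L T^-1].
The rest of the RHS has dimensions [M], so c^n must supply [L^2 T^-2].
With n = 2: m·c^2 has dimensions [L^2 M T^-2], matching the LHS ✓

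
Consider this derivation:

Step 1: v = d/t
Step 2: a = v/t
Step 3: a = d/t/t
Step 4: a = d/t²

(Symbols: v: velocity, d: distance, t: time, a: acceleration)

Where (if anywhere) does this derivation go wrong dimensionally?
No step introduces an error — all steps are dimensionally consistent.

Step 1: v = d/t → LHS [L T^-1], RHS [L T^-1] ✓
Step 2: a = v/t → LHS [L T^-2], RHS [L T^-2] ✓
Step 3: a = d/t/t → LHS [L T^-2], RHS [L T^-2] ✓
Step 4: a = d/t² → LHS [L T^-2], RHS [L T^-2] ✓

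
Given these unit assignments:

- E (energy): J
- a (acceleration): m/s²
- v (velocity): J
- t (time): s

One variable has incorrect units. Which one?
v

The variable v (velocity) should have units m/s, not J.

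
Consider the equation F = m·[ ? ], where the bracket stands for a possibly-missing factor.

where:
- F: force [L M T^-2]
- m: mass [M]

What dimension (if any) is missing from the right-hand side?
[L T^-2] — acceleration (e.g. a)

F has dimensions [L M T^-2]; m has dimensions [M].
The bracketed factor must supply [L M T^-2] / [M] = [L T^-2].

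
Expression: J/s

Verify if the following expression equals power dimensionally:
Yes

The expression J/s has dimensions [L^2 M T^-3], which is exactly power [L^2 M T^-3].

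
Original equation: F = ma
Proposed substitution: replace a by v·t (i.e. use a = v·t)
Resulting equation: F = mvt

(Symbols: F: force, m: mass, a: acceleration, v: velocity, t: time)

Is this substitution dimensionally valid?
No

[a] = [L T^-2] and [v·t] = [L]. These differ, so the substitution replaces a quantity by one of different dimensions and the result F = mvt has LHS [L M T^-2] vs RHS [L M] — inconsistent.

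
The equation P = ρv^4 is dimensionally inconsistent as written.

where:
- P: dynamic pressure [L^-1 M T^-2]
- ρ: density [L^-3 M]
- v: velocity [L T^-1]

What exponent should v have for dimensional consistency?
The exponent of v should be 2: P = ρv^2

The LHS P has dimensions [L^-1 M T^-2]; v has dimensions [L T^-1].
As written, the RHS ρv^4 (exponent 4 on v) has dimensions [L M T^-4], which does not match.
With exponent 2, the RHS ρv^2 has dimensions [L^-1 M T^-2], matching the LHS.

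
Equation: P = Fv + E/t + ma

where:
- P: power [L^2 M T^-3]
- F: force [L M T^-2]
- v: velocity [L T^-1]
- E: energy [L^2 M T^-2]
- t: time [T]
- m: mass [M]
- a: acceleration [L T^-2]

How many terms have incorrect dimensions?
1

LHS P: [L^2 M T^-3]
- Fv: [L^2 M T^-3] ✓
- E/t: [L^2 M T^-3] ✓
- ma: [L M T^-2] ✗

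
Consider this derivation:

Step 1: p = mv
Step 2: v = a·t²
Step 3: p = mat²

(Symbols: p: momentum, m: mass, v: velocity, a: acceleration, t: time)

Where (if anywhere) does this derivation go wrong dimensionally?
Step 2

Step 1: p = mv → LHS [L M T^-1], RHS [L M T^-1] ✓
Step 2: v = a·t² → LHS [L T^-1], RHS [L] ✗

The first dimensional inconsistency appears in step 2: v = a·t²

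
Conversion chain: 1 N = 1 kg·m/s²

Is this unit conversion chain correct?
The chain is correct (no errors).

Correct: Newton is defined as kg·m/s²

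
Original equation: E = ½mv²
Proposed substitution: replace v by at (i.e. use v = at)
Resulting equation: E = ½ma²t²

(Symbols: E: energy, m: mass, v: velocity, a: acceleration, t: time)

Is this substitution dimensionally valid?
Yes

[v] = [L T^-1] and [at] = [L T^-1]. These match, so the substitution replaces a quantity by one of the same dimensions and the result E = ½ma²t² has LHS [L^2 M T^-2] vs RHS [L^2 M T^-2] — still consistent.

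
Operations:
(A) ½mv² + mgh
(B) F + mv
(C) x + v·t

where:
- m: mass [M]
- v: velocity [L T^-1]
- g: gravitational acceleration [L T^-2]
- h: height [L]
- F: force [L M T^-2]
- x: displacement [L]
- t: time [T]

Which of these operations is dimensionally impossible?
(B) F + mv

(A) ½mv² + mgh: ½mv² [L^2 M T^-2] and mgh [L^2 M T^-2] — same dimensions ✓
(B) F + mv: F [L M T^-2] and mv [L M T^-1] — different dimensions cannot be added/subtracted ✗
(C) x + v·t: x [L] and v·t [L] — same dimensions ✓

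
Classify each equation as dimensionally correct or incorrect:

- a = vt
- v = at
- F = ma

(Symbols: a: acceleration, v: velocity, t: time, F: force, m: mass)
Dimensionally correct: v = at, F = ma
Dimensionally incorrect: a = vt
Ordered (correct first, then incorrect): v = at, F = ma, a = vt

- a = vt: LHS [L T^-2], RHS [L] → incorrect ✗
- v = at: LHS [L T^-1], RHS [L T^-1] → correct ✓
- F = ma: LHS [L M T^-2], RHS [L M T^-2] → correct ✓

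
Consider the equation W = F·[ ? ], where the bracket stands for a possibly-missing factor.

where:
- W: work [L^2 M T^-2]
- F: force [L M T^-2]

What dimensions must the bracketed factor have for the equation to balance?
[L] — length (e.g. a distance d)

W has dimensions [L^2 M T^-2]; F has dimensions [L M T^-2].
The bracketed factor must supply [L^2 M T^-2] / [L M T^-2] = [L].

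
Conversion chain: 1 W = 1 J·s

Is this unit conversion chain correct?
The chain is incorrect (it contains an error).

Incorrect: Watt is J/s, not J·s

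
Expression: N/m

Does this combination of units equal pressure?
No

The expression N/m has dimensions [M T^-2], but pressure has dimensions [L^-1 M T^-2].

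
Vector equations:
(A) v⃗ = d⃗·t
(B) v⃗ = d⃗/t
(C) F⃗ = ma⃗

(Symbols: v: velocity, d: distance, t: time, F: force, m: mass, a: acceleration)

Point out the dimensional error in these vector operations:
(A) v⃗ = d⃗·t

(A) v⃗ = d⃗·t: LHS [L T^-1], RHS [L T] ✗ — velocity is displacement per time; should be d⃗/t
(B) v⃗ = d⃗/t: LHS [L T^-1], RHS [L T^-1] ✓ — displacement (vector) divided by time (scalar)
(C) F⃗ = ma⃗: LHS [L M T^-2], RHS [L M T^-2] ✓ — Force and acceleration are vectors, mass is a scalar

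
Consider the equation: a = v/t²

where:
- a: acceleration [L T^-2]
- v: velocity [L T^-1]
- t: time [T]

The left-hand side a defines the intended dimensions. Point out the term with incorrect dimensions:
The right-hand side term v/t²

a has dimensions [L T^-2], but v/t² has dimensions [L T^-3], so the term v/t² is dimensionally wrong for a.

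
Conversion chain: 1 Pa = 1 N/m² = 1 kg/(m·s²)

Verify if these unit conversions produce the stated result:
The chain is correct (no errors).

Correct: Pascal is Newton per square meter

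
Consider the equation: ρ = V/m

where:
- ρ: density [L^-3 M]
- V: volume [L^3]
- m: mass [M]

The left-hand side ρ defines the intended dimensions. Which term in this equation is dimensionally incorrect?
The right-hand side term V/m

ρ has dimensions [L^-3 M], but V/m has dimensions [L^3 M^-1], so the term V/m is dimensionally wrong for ρ.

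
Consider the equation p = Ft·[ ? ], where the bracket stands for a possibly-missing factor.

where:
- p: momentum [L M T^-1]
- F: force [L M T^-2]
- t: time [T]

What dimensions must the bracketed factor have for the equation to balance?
Nothing is missing — the bracketed factor must be dimensionless.

p has dimensions [L M T^-1] and Ft already has dimensions [L M T^-1], so p = Ft is dimensionally complete.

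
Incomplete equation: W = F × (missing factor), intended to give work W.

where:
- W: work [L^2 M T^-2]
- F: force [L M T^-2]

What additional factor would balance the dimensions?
d (distance), dimensions [L]

W has dimensions [L^2 M T^-2] and F has dimensions [L M T^-2].
The missing factor must have dimensions [L^2 M T^-2] / [L M T^-2] = [L], i.e. distance (d).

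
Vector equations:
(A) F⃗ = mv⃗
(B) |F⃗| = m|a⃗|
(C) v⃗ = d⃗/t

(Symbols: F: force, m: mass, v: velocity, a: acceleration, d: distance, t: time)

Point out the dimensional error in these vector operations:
(A) F⃗ = mv⃗

(A) F⃗ = mv⃗: LHS [L M T^-2], RHS [L M T^-1] ✗ — mass times velocity is momentum, not force; should be ma⃗
(B) |F⃗| = m|a⃗|: LHS [L M T^-2], RHS [L M T^-2] ✓ — magnitudes of vectors are scalars
(C) v⃗ = d⃗/t: LHS [L T^-1], RHS [L T^-1] ✓ — displacement (vector) divided by time (scalar)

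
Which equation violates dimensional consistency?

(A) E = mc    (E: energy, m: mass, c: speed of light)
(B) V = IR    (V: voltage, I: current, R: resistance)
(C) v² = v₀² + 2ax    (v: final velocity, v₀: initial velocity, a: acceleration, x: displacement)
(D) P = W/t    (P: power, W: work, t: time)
(A) E = mc

The equation (A) E = mc is dimensionally incorrect.

LHS (E): [L^2 M T^-2]
RHS (mc): [L M T^-1] ✗

The dimensions do not match. The other three equations balance.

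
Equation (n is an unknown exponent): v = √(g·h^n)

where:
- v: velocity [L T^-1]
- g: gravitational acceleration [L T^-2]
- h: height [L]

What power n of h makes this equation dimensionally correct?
n = 1

v has dimensions [L T^-1]; h has dimensions [L].
With n = 1: √(g·h^1) has dimensions [L T^-1], matching the LHS ✓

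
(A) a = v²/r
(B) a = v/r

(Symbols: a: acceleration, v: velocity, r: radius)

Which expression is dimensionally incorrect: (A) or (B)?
(B)

(A) a = v²/r: LHS [L T^-2], RHS [L T^-2] ✓
(B) a = v/r: LHS [L T^-2], RHS [T^-1] ✗

Expression (B) a = v/r is dimensionally incorrect.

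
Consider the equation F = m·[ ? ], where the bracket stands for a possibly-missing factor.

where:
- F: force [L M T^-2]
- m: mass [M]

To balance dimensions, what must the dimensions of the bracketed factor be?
[L T^-2] — acceleration (e.g. a)

F has dimensions [L M T^-2]; m has dimensions [M].
The bracketed factor must supply [L M T^-2] / [M] = [L T^-2].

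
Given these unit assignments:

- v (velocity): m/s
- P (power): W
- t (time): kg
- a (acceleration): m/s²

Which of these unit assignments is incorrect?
t

The variable t (time) should have units s, not kg.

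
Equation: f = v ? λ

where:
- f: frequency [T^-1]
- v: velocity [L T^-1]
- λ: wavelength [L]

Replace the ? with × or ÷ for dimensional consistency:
division (÷): f = v ÷ λ

f [T^-1]; v [L T^-1]; λ [L].
v × λ → [L^2 T^-1] ✗
v ÷ λ → [T^-1] ✓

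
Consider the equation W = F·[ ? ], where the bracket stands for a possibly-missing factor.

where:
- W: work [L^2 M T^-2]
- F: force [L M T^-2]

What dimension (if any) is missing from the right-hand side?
[L] — length (e.g. a distance d)

W has dimensions [L^2 M T^-2]; F has dimensions [L M T^-2].
The bracketed factor must supply [L^2 M T^-2] / [L M T^-2] = [L].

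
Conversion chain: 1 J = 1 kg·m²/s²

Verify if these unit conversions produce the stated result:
The chain is correct (no errors).

Correct: Joule is defined as kg·m²/s²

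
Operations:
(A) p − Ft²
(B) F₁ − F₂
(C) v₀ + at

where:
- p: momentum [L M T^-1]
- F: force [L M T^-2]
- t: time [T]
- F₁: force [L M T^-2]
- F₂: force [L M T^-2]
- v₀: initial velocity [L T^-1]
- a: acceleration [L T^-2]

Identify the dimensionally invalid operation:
(A) p − Ft²

(A) p − Ft²: p [L M T^-1] and Ft² [L M] — different dimensions cannot be added/subtracted ✗
(B) F₁ − F₂: F₁ [L M T^-2] and F₂ [L M T^-2] — same dimensions ✓
(C) v₀ + at: v₀ [L T^-1] and at [L T^-1] — same dimensions ✓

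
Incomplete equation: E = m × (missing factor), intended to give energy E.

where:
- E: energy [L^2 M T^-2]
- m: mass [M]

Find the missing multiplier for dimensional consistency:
v² (velocity squared), dimensions [L^2 T^-2]

E has dimensions [L^2 M T^-2] and m has dimensions [M].
The missing factor must have dimensions [L^2 M T^-2] / [M] = [L^2 T^-2], i.e. velocity squared (v²).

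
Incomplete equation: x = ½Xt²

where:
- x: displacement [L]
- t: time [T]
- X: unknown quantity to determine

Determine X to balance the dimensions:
X = a (acceleration), dimensions [L T^-2]

x has dimensions [L]; the rest of the RHS (½ t²) has dimensions [T^2].
So X must have dimensions [L T^-2] — X = a (acceleration).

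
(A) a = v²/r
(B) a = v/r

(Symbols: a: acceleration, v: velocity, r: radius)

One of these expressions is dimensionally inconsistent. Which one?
(B)

(A) a = v²/r: LHS [L T^-2], RHS [L T^-2] ✓
(B) a = v/r: LHS [L T^-2], RHS [T^-1] ✗

Expression (B) a = v/r is dimensionally incorrect.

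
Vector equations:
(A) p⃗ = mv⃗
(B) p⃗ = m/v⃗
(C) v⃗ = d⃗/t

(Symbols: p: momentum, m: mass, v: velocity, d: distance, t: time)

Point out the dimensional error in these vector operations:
(B) p⃗ = m/v⃗

(A) p⃗ = mv⃗: LHS [L M T^-1], RHS [L M T^-1] ✓ — mass (scalar) times velocity (vector)
(B) p⃗ = m/v⃗: LHS [L M T^-1], RHS [L^-1 M T] ✗ — momentum is mass times velocity; should be mv⃗ (and division by a vector is undefined)
(C) v⃗ = d⃗/t: LHS [L T^-1], RHS [L T^-1] ✓ — displacement (vector) divided by time (scalar)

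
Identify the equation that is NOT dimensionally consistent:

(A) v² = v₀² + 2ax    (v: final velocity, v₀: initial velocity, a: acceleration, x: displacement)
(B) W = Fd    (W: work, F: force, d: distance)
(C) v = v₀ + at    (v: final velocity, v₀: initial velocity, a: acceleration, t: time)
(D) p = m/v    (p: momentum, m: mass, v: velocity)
(D) p = m/v

The equation (D) p = m/v is dimensionally incorrect.

LHS (p): [L M T^-1]
RHS (m/v): [L^-1 M T] ✗

The dimensions do not match. The other three equations balance.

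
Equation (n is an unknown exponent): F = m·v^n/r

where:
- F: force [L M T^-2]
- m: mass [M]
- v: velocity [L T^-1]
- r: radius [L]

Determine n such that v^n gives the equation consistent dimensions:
n = 2

F has dimensions [L M T^-2]; v has dimensions [L T^-1].
The rest of the RHS has dimensions [L^-1 M], so v^n must supply [L^2 T^-2].
With n = 2: m·v^2/r has dimensions [L M T^-2], matching the LHS ✓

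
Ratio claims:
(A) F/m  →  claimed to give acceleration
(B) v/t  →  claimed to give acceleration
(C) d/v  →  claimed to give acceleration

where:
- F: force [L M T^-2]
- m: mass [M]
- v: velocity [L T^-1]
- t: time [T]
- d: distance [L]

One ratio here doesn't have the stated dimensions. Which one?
(C) d/v does not give acceleration

(A) F/m: [L T^-2] = acceleration [L T^-2] ✓
(B) v/t: [L T^-2] = acceleration [L T^-2] ✓
(C) d/v: [T] ≠ acceleration [L T^-2] ✗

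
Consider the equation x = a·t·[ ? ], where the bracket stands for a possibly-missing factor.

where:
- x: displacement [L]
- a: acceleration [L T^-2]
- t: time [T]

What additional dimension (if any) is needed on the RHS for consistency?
[T] — time (e.g. t)

x has dimensions [L]; a·t has dimensions [L T^-1].
The bracketed factor must supply [L] / [L T^-1] = [T].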